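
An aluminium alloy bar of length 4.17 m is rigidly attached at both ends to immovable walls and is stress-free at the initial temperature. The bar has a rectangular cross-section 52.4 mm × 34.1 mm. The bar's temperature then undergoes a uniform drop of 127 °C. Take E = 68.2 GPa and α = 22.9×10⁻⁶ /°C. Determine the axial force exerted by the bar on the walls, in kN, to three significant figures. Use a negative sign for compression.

Free thermal expansion αLΔT = 22.9e-6 · 4170 · -127 = -12.13 mm.
The walls impose strain ε = −(-12.13)/4170 = 2.9083e-03; σ = Eε = 68200 · 2.9083e-03 = 198.3 MPa.
Wall reaction R = σ·A = 198.3·1787 = 354400 N = 354.4 kN.

354 kN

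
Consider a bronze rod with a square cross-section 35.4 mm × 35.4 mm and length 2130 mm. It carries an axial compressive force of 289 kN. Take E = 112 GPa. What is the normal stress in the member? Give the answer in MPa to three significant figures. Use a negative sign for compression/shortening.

-231 MPa

A = 1253 mm².
σ = N/A = -289000/1253 = -230.6 MPa.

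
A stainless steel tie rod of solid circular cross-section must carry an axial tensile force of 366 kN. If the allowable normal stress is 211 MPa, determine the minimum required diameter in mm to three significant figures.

47.0 mm

Required area A ≥ P/σ_allow = 366000/211 = 1735 mm².
For a solid circular section, d ≥ √(4A/π) = 47 mm.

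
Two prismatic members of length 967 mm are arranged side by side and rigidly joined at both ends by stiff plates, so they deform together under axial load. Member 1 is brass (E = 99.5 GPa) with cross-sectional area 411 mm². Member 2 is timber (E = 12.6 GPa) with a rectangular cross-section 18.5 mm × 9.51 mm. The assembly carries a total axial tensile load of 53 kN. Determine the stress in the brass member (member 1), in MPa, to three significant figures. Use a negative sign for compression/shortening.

A_2 = 175.9 mm².
Equal strain + equilibrium ⇒ each member carries load in proportion to AE: A₁E₁ = 40890000 N, A₂E₂ = 2217000 N, ΣAE = 43110000 N.
σ₁ = P·E₁/ΣAE = 53000·99500/43110000 = 122.3 MPa.

122 MPa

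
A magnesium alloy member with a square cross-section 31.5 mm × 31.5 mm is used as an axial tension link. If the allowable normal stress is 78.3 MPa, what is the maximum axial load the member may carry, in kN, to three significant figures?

77.7 kN

A = 992.2 mm².
P_max = σ_allow · A = 78.3 · 992.2 = 77690 N = 77.69 kN.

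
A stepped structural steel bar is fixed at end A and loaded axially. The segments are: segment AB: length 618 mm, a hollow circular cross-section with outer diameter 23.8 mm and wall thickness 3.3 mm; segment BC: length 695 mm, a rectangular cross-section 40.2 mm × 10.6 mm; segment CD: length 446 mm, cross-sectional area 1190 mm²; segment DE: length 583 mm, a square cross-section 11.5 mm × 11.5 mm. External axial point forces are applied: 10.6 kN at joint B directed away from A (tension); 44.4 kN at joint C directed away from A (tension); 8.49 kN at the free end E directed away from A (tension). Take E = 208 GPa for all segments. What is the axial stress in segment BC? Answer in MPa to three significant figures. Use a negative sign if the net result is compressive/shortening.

Internal axial forces (sectioning from the free end, tension +): N_DE = 8.49 kN, N_CD = 8.49 kN, N_BC = 52.89 kN, N_AB = 63.49 kN.
A_BC = 426.1 mm².
σ_BC = N_BC/A_BC = 52890/426.1 = 124.1 MPa.

124 MPa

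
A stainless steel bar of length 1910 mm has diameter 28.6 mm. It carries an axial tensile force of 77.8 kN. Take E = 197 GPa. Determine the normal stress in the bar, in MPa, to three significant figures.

121 MPa

A = 642.4 mm².
σ = N/A = 77800/642.4 = 121.1 MPa.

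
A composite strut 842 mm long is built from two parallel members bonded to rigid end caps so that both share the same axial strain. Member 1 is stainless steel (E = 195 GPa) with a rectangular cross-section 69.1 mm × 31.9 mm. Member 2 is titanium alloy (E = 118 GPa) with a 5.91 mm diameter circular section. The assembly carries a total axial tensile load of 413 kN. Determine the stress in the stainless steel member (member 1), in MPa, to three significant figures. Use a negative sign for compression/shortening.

186 MPa

A_1 = 2204 mm².
A_2 = 27.43 mm².
Equal strain + equilibrium ⇒ each member carries load in proportion to AE: A₁E₁ = 429800000 N, A₂E₂ = 3237000 N, ΣAE = 433100000 N.
σ₁ = P·E₁/ΣAE = 413000·195000/433100000 = 186 MPa.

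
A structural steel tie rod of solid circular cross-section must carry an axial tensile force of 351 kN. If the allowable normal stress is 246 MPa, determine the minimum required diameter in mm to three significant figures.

42.6 mm

Required area A ≥ P/σ_allow = 351000/246 = 1427 mm².
For a solid circular section, d ≥ √(4A/π) = 42.62 mm.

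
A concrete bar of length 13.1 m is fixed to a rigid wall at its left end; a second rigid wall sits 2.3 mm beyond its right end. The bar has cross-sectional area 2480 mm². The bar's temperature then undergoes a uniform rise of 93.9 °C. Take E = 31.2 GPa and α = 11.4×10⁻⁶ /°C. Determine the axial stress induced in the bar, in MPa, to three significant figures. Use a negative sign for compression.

-27.9 MPa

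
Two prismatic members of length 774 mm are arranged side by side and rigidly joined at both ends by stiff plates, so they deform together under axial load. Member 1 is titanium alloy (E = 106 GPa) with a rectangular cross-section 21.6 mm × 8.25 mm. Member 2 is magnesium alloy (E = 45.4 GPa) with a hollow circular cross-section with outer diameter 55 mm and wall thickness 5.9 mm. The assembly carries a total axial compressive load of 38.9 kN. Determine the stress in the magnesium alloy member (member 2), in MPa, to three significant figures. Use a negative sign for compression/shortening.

-29.3 MPa

A_1 = 178.2 mm².
A_2 = 910.1 mm².
Equal strain + equilibrium ⇒ each member carries load in proportion to AE: A₁E₁ = 18890000 N, A₂E₂ = 41320000 N, ΣAE = 60210000 N.
σ₂ = P·E₂/ΣAE = -38900·45400/60210000 = -29.33 MPa.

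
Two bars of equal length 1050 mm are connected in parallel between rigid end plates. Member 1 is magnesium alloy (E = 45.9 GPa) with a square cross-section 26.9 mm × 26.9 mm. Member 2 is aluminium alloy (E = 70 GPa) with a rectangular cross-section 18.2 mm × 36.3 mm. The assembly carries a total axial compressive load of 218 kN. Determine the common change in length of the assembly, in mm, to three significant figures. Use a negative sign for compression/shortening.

-2.88 mm

A_1 = 723.6 mm².
A_2 = 660.7 mm².
Equal strain + equilibrium ⇒ each member carries load in proportion to AE: A₁E₁ = 33210000 N, A₂E₂ = 46250000 N, ΣAE = 79460000 N.
δ = PL/ΣAE = -218000·1050/79460000 = -2.881 mm.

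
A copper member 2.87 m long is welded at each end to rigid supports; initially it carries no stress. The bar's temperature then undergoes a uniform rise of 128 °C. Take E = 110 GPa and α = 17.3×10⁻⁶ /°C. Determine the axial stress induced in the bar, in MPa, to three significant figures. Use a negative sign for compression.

-244 MPa

Free thermal expansion αLΔT = 17.3e-6 · 2870 · 128 = 6.355 mm.
The walls impose strain ε = −(6.355)/2870 = -2.2144e-03; σ = Eε = 110000 · -2.2144e-03 = -243.6 MPa.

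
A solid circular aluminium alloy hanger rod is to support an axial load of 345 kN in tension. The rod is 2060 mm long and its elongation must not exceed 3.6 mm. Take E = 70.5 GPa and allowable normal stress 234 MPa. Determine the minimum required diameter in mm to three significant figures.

Required area A ≥ P/σ_allow = 345000/234 = 1474 mm².
For a solid circular section, d ≥ √(4A/π) = 43.33 mm.
Elongation limit: A ≥ PL/(Eδ_allow) = 345000·2060/(70500·3.6) = 2800 mm² ⇒ d ≥ 59.71 mm.
The elongation limit governs.

59.7 mm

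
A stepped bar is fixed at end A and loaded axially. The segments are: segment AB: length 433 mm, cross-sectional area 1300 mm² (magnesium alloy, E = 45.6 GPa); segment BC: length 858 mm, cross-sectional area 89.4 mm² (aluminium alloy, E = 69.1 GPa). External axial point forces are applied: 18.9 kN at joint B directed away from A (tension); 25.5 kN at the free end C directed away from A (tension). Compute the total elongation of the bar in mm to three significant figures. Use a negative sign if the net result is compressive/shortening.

Internal axial forces (sectioning from the free end, tension +): N_BC = 25.5 kN, N_AB = 44.4 kN.
δ_AB = 44400·433/(1300·45600) = 0.3243 mm
δ_BC = 25500·858/(89.4·69100) = 3.542 mm
δ = Σδ_i = 3.866 mm.

3.87 mm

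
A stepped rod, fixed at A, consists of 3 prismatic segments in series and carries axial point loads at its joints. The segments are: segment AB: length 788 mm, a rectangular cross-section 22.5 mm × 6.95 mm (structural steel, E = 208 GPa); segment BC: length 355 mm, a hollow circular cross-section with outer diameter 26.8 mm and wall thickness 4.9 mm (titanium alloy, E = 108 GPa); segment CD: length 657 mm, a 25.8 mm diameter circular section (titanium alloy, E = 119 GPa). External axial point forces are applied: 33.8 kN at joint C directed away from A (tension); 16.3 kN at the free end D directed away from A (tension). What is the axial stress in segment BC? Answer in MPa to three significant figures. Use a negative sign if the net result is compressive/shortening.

Internal axial forces (sectioning from the free end, tension +): N_CD = 16.3 kN, N_BC = 50.1 kN, N_AB = 50.1 kN.
A_BC = 337.1 mm².
σ_BC = N_BC/A_BC = 50100/337.1 = 148.6 MPa.

149 MPa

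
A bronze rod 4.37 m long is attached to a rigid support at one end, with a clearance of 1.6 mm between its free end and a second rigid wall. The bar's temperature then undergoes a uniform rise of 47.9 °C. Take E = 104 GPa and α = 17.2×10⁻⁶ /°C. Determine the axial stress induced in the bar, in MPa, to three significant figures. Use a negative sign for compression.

Free thermal expansion αLΔT = 17.2e-6 · 4370 · 47.9 = 3.6 mm.
The walls engage after the gap closes; constrained expansion = 3.6 − 1.6 = 2 mm.
The walls impose strain ε = −(2)/4370 = -4.5775e-04; σ = Eε = 104000 · -4.5775e-04 = -47.61 MPa.

-47.6 MPa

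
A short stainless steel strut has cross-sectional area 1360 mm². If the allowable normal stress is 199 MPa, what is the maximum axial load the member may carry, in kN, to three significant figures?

271 kN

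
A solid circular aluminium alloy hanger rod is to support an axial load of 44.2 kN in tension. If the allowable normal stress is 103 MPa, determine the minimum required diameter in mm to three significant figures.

23.4 mm

Required area A ≥ P/σ_allow = 44200/103 = 429.1 mm².
For a solid circular section, d ≥ √(4A/π) = 23.37 mm.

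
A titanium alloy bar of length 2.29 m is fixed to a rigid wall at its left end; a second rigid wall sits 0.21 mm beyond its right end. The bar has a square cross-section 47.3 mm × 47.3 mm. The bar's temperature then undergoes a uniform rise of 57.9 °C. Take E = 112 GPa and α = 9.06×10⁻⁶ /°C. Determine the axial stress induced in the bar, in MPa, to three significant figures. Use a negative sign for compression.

-48.5 MPa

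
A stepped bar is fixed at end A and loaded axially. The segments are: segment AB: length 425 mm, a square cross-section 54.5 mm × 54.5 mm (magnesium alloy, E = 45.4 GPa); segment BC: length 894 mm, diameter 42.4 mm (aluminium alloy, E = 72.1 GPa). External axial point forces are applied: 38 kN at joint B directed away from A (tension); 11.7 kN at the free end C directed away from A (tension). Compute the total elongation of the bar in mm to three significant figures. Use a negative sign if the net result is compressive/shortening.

Internal axial forces (sectioning from the free end, tension +): N_BC = 11.7 kN, N_AB = 49.7 kN.
A_AB = 2970 mm².
A_BC = 1412 mm².
δ_AB = 49700·425/(2970·45400) = 0.1566 mm
δ_BC = 11700·894/(1412·72100) = 0.1027 mm
δ = Σδ_i = 0.2594 mm.

0.259 mm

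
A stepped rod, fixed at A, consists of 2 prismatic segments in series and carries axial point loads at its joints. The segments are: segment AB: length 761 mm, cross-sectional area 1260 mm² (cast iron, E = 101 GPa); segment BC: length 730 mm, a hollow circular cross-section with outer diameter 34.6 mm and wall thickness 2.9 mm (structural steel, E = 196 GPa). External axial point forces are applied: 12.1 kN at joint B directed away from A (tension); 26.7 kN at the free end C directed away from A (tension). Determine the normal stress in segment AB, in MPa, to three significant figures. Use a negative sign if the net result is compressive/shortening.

Internal axial forces (sectioning from the free end, tension +): N_BC = 26.7 kN, N_AB = 38.8 kN.
σ_AB = N_AB/A_AB = 38800/1260 = 30.79 MPa.

30.8 MPa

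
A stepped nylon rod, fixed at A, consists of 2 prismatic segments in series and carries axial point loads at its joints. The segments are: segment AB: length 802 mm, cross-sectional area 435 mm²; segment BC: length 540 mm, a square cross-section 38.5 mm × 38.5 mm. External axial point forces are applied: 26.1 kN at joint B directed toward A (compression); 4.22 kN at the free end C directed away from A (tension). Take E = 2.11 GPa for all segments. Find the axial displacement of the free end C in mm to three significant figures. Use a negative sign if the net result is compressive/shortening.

-18.4 mm

Internal axial forces (sectioning from the free end, tension +): N_BC = 4.22 kN, N_AB = -21.88 kN.
A_BC = 1482 mm².
δ_AB = -21880·802/(435·2110) = -19.12 mm
δ_BC = 4220·540/(1482·2110) = 0.7286 mm
δ = Σδ_i = -18.39 mm.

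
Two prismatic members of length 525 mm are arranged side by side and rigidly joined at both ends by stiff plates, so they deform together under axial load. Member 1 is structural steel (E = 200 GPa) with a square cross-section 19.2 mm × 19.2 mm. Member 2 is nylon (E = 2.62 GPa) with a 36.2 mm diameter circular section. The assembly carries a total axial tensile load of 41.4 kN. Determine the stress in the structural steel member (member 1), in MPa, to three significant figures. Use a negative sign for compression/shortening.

108 MPa

A_1 = 368.6 mm².
A_2 = 1029 mm².
Equal strain + equilibrium ⇒ each member carries load in proportion to AE: A₁E₁ = 73730000 N, A₂E₂ = 2697000 N, ΣAE = 76420000 N.
σ₁ = P·E₁/ΣAE = 41400·200000/76420000 = 108.3 MPa.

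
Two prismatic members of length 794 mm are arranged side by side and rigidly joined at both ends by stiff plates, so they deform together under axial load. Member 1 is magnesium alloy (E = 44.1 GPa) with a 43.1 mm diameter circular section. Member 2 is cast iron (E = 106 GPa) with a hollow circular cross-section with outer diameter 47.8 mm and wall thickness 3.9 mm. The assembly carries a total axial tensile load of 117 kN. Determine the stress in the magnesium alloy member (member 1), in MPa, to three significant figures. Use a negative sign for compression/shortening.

A_1 = 1459 mm².
A_2 = 537.9 mm².
Equal strain + equilibrium ⇒ each member carries load in proportion to AE: A₁E₁ = 64340000 N, A₂E₂ = 57010000 N, ΣAE = 121400000 N.
σ₁ = P·E₁/ΣAE = 117000·44100/121400000 = 42.52 MPa.

42.5 MPa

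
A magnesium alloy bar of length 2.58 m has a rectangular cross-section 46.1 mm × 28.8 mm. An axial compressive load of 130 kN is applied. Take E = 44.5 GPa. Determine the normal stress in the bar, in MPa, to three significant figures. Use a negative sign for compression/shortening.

-97.9 MPa

A = 1328 mm².
σ = N/A = -130000/1328 = -97.92 MPa.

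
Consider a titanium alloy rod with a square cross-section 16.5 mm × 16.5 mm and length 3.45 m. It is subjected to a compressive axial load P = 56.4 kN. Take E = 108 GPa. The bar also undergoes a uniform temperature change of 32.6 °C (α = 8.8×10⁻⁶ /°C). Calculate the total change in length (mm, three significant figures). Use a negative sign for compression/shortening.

-5.63 mm

A = 272.2 mm².
δ_mech = NL/(AE) = -56400·3450/(272.2·108000) = -6.618 mm.
δ_thermal = αLΔT = 8.8e-6·3450·32.6 = 0.9897 mm.
δ = δ_mech + δ_thermal = -5.628 mm.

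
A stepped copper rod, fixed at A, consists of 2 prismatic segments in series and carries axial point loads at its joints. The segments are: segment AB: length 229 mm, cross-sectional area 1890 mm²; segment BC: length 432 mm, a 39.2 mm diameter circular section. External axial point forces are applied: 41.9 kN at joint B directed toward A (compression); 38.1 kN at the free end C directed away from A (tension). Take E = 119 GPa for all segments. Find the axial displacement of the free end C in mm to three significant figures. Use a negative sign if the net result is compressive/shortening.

0.111 mm

Internal axial forces (sectioning from the free end, tension +): N_BC = 38.1 kN, N_AB = -3.8 kN.
A_BC = 1207 mm².
δ_AB = -3800·229/(1890·119000) = -0.003869 mm
δ_BC = 38100·432/(1207·119000) = 0.1146 mm
δ = Σδ_i = 0.1107 mm.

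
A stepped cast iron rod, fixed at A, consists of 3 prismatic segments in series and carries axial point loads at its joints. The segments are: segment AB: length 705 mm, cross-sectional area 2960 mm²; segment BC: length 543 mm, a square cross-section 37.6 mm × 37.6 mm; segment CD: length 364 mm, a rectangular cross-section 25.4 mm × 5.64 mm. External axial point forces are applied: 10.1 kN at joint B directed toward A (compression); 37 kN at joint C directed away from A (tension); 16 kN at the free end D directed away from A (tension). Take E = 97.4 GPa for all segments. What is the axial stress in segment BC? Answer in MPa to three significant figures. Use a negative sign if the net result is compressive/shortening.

37.5 MPa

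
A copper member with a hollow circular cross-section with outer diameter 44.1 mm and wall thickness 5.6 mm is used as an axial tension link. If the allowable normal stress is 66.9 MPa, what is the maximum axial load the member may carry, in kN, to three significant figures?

45.3 kN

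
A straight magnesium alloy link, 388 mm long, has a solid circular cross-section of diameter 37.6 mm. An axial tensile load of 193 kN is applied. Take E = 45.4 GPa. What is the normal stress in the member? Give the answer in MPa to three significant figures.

174 MPa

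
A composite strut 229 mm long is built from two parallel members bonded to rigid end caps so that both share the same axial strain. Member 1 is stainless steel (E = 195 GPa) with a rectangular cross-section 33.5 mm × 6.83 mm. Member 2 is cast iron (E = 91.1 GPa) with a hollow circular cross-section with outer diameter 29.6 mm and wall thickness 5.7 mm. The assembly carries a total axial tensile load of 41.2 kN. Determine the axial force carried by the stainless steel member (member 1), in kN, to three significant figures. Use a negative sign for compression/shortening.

22.0 kN

A_1 = 228.8 mm².
A_2 = 428 mm².
Equal strain + equilibrium ⇒ each member carries load in proportion to AE: A₁E₁ = 44620000 N, A₂E₂ = 38990000 N, ΣAE = 83610000 N.
F₁ = P·A₁E₁/ΣAE = 41200·44620000/83610000 = 21990 N.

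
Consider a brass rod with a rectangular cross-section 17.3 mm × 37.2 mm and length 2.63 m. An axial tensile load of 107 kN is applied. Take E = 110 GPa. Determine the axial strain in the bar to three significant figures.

A = 643.6 mm².
σ = N/A = 166.3 MPa; ε = σ/E = 166.3/110000 = 1.511e-03.

0.00151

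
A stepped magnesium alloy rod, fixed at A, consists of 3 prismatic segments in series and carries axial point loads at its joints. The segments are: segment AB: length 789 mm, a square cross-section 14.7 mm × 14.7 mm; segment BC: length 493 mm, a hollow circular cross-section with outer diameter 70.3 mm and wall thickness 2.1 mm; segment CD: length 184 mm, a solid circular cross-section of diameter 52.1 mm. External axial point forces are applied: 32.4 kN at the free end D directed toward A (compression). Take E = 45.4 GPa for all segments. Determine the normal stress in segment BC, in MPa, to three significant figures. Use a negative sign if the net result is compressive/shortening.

-72.0 MPa

Internal axial forces (sectioning from the free end, tension +): N_CD = -32.4 kN, N_BC = -32.4 kN, N_AB = -32.4 kN.
A_BC = 449.9 mm².
σ_BC = N_BC/A_BC = -32400/449.9 = -72.01 MPa.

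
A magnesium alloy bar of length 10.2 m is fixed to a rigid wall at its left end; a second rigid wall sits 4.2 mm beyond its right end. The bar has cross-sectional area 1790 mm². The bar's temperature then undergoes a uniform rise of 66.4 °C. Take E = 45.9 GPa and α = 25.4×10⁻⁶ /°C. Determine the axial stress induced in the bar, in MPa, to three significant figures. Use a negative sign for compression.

Free thermal expansion αLΔT = 25.4e-6 · 10200 · 66.4 = 17.2 mm.
The walls engage after the gap closes; constrained expansion = 17.2 − 4.2 = 13 mm.
The walls impose strain ε = −(13)/10200 = -1.2748e-03; σ = Eε = 45900 · -1.2748e-03 = -58.51 MPa.

-58.5 MPa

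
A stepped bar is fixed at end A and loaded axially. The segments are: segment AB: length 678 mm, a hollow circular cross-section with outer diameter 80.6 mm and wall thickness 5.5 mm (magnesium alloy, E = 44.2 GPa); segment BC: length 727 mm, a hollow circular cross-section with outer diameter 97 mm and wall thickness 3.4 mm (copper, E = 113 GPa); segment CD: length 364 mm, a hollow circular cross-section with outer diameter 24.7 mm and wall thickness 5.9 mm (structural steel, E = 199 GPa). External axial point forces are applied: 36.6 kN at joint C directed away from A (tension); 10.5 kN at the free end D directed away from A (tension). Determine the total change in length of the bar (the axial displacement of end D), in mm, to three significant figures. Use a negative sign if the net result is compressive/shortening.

Internal axial forces (sectioning from the free end, tension +): N_CD = 10.5 kN, N_BC = 47.1 kN, N_AB = 47.1 kN.
A_AB = 1298 mm².
A_BC = 999.8 mm².
A_CD = 348.5 mm².
δ_AB = 47100·678/(1298·44200) = 0.5568 mm
δ_BC = 47100·727/(999.8·113000) = 0.3031 mm
δ_CD = 10500·364/(348.5·199000) = 0.05512 mm
δ = Σδ_i = 0.915 mm.

0.915 mm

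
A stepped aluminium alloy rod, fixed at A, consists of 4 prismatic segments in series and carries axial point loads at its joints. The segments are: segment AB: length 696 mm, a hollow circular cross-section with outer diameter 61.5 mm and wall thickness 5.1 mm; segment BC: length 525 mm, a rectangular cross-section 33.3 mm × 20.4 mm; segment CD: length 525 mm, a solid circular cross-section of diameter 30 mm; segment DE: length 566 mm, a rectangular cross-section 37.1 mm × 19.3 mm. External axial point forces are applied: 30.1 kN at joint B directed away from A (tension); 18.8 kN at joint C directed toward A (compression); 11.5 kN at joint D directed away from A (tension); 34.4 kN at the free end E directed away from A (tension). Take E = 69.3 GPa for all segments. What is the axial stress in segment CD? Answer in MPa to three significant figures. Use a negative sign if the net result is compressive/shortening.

64.9 MPa

Internal axial forces (sectioning from the free end, tension +): N_DE = 34.4 kN, N_CD = 45.9 kN, N_BC = 27.1 kN, N_AB = 57.2 kN.
A_CD = 706.9 mm².
σ_CD = N_CD/A_CD = 45900/706.9 = 64.94 MPa.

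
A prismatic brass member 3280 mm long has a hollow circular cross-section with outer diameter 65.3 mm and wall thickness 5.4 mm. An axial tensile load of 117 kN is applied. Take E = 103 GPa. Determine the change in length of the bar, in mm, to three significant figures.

A = 1016 mm².
δ_mech = NL/(AE) = 117000·3280/(1016·103000) = 3.667 mm.

3.67 mm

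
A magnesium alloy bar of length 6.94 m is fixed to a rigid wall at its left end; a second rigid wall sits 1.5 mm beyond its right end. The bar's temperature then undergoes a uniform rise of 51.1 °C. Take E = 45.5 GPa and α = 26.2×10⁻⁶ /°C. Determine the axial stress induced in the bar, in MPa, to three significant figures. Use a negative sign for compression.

-51.1 MPa

Free thermal expansion αLΔT = 26.2e-6 · 6940 · 51.1 = 9.291 mm.
The walls engage after the gap closes; constrained expansion = 9.291 − 1.5 = 7.791 mm.
The walls impose strain ε = −(7.791)/6940 = -1.1227e-03; σ = Eε = 45500 · -1.1227e-03 = -51.08 MPa.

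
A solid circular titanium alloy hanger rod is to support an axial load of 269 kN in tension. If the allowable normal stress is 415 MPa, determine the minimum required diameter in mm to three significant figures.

Required area A ≥ P/σ_allow = 269000/415 = 648.2 mm².
For a solid circular section, d ≥ √(4A/π) = 28.73 mm.

28.7 mm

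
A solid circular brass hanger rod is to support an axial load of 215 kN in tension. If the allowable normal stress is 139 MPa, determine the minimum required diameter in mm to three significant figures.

Required area A ≥ P/σ_allow = 215000/139 = 1547 mm².
For a solid circular section, d ≥ √(4A/π) = 44.38 mm.

44.4 mm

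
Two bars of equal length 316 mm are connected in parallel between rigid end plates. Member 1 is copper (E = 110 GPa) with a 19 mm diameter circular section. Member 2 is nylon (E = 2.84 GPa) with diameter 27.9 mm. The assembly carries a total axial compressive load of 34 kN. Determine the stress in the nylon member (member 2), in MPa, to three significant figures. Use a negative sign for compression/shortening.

A_1 = 283.5 mm².
A_2 = 611.4 mm².
Equal strain + equilibrium ⇒ each member carries load in proportion to AE: A₁E₁ = 31190000 N, A₂E₂ = 1736000 N, ΣAE = 32920000 N.
σ₂ = P·E₂/ΣAE = -34000·2840/32920000 = -2.933 MPa.

-2.93 MPa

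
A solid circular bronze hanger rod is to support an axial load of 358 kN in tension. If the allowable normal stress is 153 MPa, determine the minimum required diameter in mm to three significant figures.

54.6 mm

Required area A ≥ P/σ_allow = 358000/153 = 2340 mm².
For a solid circular section, d ≥ √(4A/π) = 54.58 mm.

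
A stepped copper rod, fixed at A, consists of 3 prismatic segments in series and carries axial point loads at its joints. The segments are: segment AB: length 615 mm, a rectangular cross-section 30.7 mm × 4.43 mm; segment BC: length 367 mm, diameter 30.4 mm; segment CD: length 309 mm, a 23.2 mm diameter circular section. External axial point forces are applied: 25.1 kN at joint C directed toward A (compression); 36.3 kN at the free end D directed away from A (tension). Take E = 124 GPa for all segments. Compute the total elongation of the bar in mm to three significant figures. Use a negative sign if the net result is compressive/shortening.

0.668 mm

Internal axial forces (sectioning from the free end, tension +): N_CD = 36.3 kN, N_BC = 11.2 kN, N_AB = 11.2 kN.
A_AB = 136 mm².
A_BC = 725.8 mm².
A_CD = 422.7 mm².
δ_AB = 11200·615/(136·124000) = 0.4084 mm
δ_BC = 11200·367/(725.8·124000) = 0.04567 mm
δ_CD = 36300·309/(422.7·124000) = 0.214 mm
δ = Σδ_i = 0.6681 mm.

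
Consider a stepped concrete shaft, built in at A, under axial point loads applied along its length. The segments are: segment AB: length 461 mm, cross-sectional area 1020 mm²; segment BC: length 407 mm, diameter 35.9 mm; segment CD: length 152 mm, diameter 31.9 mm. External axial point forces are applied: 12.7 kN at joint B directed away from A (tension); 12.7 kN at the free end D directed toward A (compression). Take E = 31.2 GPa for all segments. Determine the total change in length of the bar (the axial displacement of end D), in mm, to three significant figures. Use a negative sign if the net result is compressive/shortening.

-0.241 mm

Internal axial forces (sectioning from the free end, tension +): N_CD = -12.7 kN, N_BC = -12.7 kN, N_AB = 0 kN.
A_BC = 1012 mm².
A_CD = 799.2 mm².
δ_AB = 0·461/(1020·31200) = 0 mm
δ_BC = -12700·407/(1012·31200) = -0.1637 mm
δ_CD = -12700·152/(799.2·31200) = -0.07741 mm
δ = Σδ_i = -0.2411 mm.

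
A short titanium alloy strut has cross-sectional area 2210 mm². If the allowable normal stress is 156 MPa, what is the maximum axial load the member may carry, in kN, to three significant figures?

345 kN

P_max = σ_allow · A = 156 · 2210 = 344800 N = 344.8 kN.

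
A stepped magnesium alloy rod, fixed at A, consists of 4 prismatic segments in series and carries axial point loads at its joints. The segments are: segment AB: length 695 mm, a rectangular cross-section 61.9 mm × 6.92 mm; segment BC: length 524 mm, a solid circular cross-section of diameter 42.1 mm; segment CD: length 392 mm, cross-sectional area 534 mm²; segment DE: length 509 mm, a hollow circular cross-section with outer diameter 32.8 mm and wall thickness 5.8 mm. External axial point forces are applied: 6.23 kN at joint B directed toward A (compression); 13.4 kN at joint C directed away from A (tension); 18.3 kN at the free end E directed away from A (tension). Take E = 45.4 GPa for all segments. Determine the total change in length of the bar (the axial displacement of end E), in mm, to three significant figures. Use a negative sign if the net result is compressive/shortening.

Internal axial forces (sectioning from the free end, tension +): N_DE = 18.3 kN, N_CD = 18.3 kN, N_BC = 31.7 kN, N_AB = 25.47 kN.
A_AB = 428.3 mm².
A_BC = 1392 mm².
A_DE = 492 mm².
δ_AB = 25470·695/(428.3·45400) = 0.9103 mm
δ_BC = 31700·524/(1392·45400) = 0.2628 mm
δ_CD = 18300·392/(534·45400) = 0.2959 mm
δ_DE = 18300·509/(492·45400) = 0.417 mm
δ = Σδ_i = 1.886 mm.

1.89 mm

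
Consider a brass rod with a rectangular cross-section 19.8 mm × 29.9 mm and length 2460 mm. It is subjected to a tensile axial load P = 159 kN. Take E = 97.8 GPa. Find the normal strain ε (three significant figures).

A = 592 mm².
σ = N/A = 268.6 MPa; ε = σ/E = 268.6/97800 = 2.746e-03.

0.00275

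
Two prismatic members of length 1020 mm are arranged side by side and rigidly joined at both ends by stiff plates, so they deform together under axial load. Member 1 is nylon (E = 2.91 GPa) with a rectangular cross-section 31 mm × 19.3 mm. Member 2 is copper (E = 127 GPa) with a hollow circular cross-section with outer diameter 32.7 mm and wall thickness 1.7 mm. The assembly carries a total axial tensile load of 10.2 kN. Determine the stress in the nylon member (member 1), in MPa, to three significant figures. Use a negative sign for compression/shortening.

1.30 MPa

A_1 = 598.3 mm².
A_2 = 165.6 mm².
Equal strain + equilibrium ⇒ each member carries load in proportion to AE: A₁E₁ = 1741000 N, A₂E₂ = 21030000 N, ΣAE = 22770000 N.
σ₁ = P·E₁/ΣAE = 10200·2910/22770000 = 1.304 MPa.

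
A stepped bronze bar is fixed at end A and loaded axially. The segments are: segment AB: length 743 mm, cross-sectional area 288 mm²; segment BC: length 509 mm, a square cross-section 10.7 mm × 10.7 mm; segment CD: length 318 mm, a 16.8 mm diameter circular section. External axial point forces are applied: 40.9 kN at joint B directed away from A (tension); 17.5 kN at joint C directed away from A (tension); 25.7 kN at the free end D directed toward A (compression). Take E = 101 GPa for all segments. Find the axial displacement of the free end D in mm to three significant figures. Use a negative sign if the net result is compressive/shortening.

0.109 mm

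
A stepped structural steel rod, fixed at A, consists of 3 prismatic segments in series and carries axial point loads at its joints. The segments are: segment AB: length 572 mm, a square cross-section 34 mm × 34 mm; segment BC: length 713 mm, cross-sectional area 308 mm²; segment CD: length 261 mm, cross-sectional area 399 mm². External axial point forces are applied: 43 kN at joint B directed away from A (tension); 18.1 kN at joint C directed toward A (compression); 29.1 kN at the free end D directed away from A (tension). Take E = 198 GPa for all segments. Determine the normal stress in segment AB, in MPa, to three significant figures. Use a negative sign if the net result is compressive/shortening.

46.7 MPa

Internal axial forces (sectioning from the free end, tension +): N_CD = 29.1 kN, N_BC = 11 kN, N_AB = 54 kN.
A_AB = 1156 mm².
σ_AB = N_AB/A_AB = 54000/1156 = 46.71 MPa.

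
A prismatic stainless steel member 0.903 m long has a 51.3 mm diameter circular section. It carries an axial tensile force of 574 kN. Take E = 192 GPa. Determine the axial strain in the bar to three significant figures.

0.00145

A = 2067 mm².
σ = N/A = 277.7 MPa; ε = σ/E = 277.7/192000 = 1.446e-03.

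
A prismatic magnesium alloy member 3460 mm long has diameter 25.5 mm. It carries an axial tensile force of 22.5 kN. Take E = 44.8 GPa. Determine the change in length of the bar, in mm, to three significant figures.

3.40 mm

A = 510.7 mm².
δ_mech = NL/(AE) = 22500·3460/(510.7·44800) = 3.403 mm.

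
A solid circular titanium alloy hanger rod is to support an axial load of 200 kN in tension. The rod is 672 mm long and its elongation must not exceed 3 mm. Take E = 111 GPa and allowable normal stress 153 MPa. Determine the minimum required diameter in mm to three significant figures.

Required area A ≥ P/σ_allow = 200000/153 = 1307 mm².
For a solid circular section, d ≥ √(4A/π) = 40.8 mm.
Elongation limit: A ≥ PL/(Eδ_allow) = 200000·672/(111000·3) = 403.6 mm² ⇒ d ≥ 22.67 mm.
The stress limit governs.

40.8 mm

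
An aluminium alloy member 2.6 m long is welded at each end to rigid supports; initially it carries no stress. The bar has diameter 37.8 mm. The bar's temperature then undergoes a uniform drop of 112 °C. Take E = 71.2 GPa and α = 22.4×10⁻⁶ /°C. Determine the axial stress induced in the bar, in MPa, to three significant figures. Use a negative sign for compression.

Free thermal expansion αLΔT = 22.4e-6 · 2600 · -112 = -6.523 mm.
The walls impose strain ε = −(-6.523)/2600 = 2.5088e-03; σ = Eε = 71200 · 2.5088e-03 = 178.6 MPa.

179 MPa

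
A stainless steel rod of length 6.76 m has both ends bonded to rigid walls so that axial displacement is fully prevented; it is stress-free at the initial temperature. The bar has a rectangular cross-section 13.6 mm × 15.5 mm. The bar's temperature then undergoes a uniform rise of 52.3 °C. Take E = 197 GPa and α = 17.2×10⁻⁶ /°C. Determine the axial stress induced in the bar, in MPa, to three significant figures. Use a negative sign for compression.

-177 MPa

Free thermal expansion αLΔT = 17.2e-6 · 6760 · 52.3 = 6.081 mm.
The walls impose strain ε = −(6.081)/6760 = -8.9956e-04; σ = Eε = 197000 · -8.9956e-04 = -177.2 MPa.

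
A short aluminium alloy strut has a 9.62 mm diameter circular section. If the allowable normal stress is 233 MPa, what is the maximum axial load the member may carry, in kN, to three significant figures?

16.9 kN

A = 72.68 mm².
P_max = σ_allow · A = 233 · 72.68 = 16940 N = 16.94 kN.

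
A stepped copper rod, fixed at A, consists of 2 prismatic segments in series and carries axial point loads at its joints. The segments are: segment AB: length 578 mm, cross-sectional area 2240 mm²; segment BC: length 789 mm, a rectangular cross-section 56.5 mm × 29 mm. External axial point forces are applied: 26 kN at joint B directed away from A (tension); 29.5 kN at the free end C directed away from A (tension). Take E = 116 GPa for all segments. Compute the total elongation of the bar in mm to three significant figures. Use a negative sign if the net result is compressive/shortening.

0.246 mm

Internal axial forces (sectioning from the free end, tension +): N_BC = 29.5 kN, N_AB = 55.5 kN.
A_BC = 1638 mm².
δ_AB = 55500·578/(2240·116000) = 0.1235 mm
δ_BC = 29500·789/(1638·116000) = 0.1225 mm
δ = Σδ_i = 0.2459 mm.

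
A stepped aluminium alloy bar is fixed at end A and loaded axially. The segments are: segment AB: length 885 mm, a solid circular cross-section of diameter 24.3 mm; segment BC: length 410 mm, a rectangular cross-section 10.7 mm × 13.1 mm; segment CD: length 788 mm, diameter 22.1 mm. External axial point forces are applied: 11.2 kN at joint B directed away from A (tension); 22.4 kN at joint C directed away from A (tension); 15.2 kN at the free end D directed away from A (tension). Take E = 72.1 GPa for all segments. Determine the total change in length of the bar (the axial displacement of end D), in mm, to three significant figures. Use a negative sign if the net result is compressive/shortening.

3.25 mm

Internal axial forces (sectioning from the free end, tension +): N_CD = 15.2 kN, N_BC = 37.6 kN, N_AB = 48.8 kN.
A_AB = 463.8 mm².
A_BC = 140.2 mm².
A_CD = 383.6 mm².
δ_AB = 48800·885/(463.8·72100) = 1.292 mm
δ_BC = 37600·410/(140.2·72100) = 1.525 mm
δ_CD = 15200·788/(383.6·72100) = 0.4331 mm
δ = Σδ_i = 3.25 mm.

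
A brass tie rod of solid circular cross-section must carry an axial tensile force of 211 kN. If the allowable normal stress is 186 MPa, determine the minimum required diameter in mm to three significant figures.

38.0 mm

Required area A ≥ P/σ_allow = 211000/186 = 1134 mm².
For a solid circular section, d ≥ √(4A/π) = 38 mm.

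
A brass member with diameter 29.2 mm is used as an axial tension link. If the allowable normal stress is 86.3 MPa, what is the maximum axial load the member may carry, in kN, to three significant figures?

57.8 kN

A = 669.7 mm².
P_max = σ_allow · A = 86.3 · 669.7 = 57790 N = 57.79 kN.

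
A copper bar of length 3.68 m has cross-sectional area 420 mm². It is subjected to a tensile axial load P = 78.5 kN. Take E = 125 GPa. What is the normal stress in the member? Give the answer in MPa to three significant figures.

187 MPa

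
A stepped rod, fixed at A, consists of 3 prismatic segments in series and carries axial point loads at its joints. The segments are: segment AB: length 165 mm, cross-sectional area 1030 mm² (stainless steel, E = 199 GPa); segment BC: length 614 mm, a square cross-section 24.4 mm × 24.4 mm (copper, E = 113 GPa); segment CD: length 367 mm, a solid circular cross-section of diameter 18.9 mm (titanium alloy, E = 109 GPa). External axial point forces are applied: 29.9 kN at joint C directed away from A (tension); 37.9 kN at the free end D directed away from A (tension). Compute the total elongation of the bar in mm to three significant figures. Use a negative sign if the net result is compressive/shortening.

1.13 mm

Internal axial forces (sectioning from the free end, tension +): N_CD = 37.9 kN, N_BC = 67.8 kN, N_AB = 67.8 kN.
A_BC = 595.4 mm².
A_CD = 280.6 mm².
δ_AB = 67800·165/(1030·199000) = 0.05458 mm
δ_BC = 67800·614/(595.4·113000) = 0.6188 mm
δ_CD = 37900·367/(280.6·109000) = 0.4548 mm
δ = Σδ_i = 1.128 mm.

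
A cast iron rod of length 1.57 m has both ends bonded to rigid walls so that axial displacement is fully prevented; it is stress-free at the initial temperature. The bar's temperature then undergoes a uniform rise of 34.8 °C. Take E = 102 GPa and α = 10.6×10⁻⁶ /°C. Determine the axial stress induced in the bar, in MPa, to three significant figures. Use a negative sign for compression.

Free thermal expansion αLΔT = 10.6e-6 · 1570 · 34.8 = 0.5791 mm.
The walls impose strain ε = −(0.5791)/1570 = -3.6888e-04; σ = Eε = 102000 · -3.6888e-04 = -37.63 MPa.

-37.6 MPa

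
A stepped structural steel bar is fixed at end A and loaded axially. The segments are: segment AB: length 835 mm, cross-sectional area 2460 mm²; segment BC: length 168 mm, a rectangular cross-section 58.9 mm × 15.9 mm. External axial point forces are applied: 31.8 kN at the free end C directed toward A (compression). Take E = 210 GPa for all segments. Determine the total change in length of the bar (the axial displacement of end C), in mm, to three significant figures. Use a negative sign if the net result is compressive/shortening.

Internal axial forces (sectioning from the free end, tension +): N_BC = -31.8 kN, N_AB = -31.8 kN.
A_BC = 936.5 mm².
δ_AB = -31800·835/(2460·210000) = -0.0514 mm
δ_BC = -31800·168/(936.5·210000) = -0.02716 mm
δ = Σδ_i = -0.07856 mm.

-0.0786 mm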